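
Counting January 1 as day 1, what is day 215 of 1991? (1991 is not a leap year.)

January has 31 days (215 − 31 = 184 remain).
February has 28 days (184 − 28 = 156 remain).
March has 31 days (156 − 31 = 125 remain).
April has 30 days (125 − 30 = 95 remain).
May has 31 days (95 − 31 = 64 remain).
June has 30 days (64 − 30 = 34 remain).
July has 31 days (34 − 31 = 3 remain).
3 into August → August 3.

1991-08-03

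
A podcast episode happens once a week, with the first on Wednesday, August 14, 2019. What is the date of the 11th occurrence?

The 11th occurrence is 10 intervals after the first: 10 × 7 = 70 days after August 14, 2019.
August has 31 days — 17 days to the end of August leaves 53.
September has 30 days (23 left).
23 days into October → October 23, 2019.

October 23, 2019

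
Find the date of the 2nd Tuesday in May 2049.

11 May 2049

The first Tuesday of May 2049 is May 4.
The 2nd Tuesday is 1 weeks later: 4 + 7 = 11.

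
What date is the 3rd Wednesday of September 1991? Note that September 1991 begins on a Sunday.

September 18, 1991

September 1991 begins on a Sunday, so the first Wednesday is September 4 (3 days later).
The 3rd Wednesday is 2 weeks later: 4 + 14 = 18.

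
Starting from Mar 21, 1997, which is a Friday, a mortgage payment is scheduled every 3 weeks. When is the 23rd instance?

Jun 26, 1998

The 23rd occurrence is 22 intervals after the first: 22 × 21 = 462 days after Mar 21, 1997.
Mar has 31 days — 10 days to the end of Mar leaves 452.
From end of Mar to end of 1997 is 275 days (177 left).
Jan has 31 days (146 left).
Feb has 28 days (118 left).
Mar has 31 days (87 left).
Apr has 30 days (57 left).
May has 31 days (26 left).
26 days into Jun → Jun 26, 1998.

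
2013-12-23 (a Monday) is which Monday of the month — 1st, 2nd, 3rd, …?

Day 23 falls in week ⌈23/7⌉ of the month.
Days 1–7 hold the 1st Monday, 8–14 the 2nd, 15–21 the 3rd, 22–28 the 4th, 29–31 the 5th.
23 is in the range for the 4th.

4th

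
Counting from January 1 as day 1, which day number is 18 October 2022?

291

Days in months before October: 31 + 28 + 31 + 30 + 31 + 30 + 31 + 31 + 30 = 273.
Plus 18 days into October → day 291.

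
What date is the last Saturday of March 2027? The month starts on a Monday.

March 2027 begins on a Monday, so the first Saturday is March 6 (5 days later).
March 2027 has 31 days. Adding weeks: 6, 13, 20, 27 — the last one ≤ 31 is the 27th.

2027-03-27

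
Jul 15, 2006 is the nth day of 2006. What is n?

Days in months before Jul: 31 + 28 + 31 + 30 + 31 + 30 = 181.
Plus 15 days into Jul → day 196.

196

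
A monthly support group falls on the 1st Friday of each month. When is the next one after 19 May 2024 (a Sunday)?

May 2024 starts on a Wednesday, so its 1st Friday is 3 May 2024 (2 days in).
That is not after 19 May 2024, so look at June 2024.
June 2024 starts on a Saturday, so its 1st Friday is 7 June 2024 (6 days in).

7 June 2024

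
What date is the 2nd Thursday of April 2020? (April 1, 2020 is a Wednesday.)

April 2020 begins on a Wednesday, so the first Thursday is April 2 (1 day later).
The 2nd Thursday is 1 weeks later: 2 + 7 = 9.

2020-04-09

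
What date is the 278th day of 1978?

January has 31 days (278 − 31 = 247 remain).
February has 28 days (247 − 28 = 219 remain).
March has 31 days (219 − 31 = 188 remain).
April has 30 days (188 − 30 = 158 remain).
May has 31 days (158 − 31 = 127 remain).
June has 30 days (127 − 30 = 97 remain).
July has 31 days (97 − 31 = 66 remain).
August has 31 days (66 − 31 = 35 remain).
September has 30 days (35 − 30 = 5 remain).
5 into October → October 5.

1978-10-05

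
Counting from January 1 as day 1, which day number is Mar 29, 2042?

88

Days in months before Mar: 31 + 28 = 59.
Plus 29 days into Mar → day 88.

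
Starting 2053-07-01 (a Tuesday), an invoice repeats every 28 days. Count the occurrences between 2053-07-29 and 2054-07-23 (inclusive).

13

Occurrences land 28·i days after 2053-07-01 for i = 0, 1, 2, …
2053-07-29 is 28 days after the start; 28 ÷ 28 = 1 remainder 0. First occurrence in the window: #2 on 2053-07-29 (1×28 = 28 days in).
2054-07-23 is 387 days after the start; 387 ÷ 28 = 13 remainder 23. Last occurrence in the window: #14 on 2054-06-30.
Occurrences #2 through #14: 13 in total.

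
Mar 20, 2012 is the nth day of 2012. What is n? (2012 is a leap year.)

Days in months before Mar: 31 + 29 = 60.
Plus 20 days into Mar → day 80.

80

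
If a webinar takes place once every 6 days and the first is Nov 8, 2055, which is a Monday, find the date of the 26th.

The 26th occurrence is 25 intervals after the first: 25 × 6 = 150 days after Nov 8, 2055.
Nov has 30 days — 22 days to the end of Nov leaves 128.
Dec has 31 days (97 left).
Jan has 31 days (66 left).
Feb has 29 days (37 left).
Mar has 31 days (6 left).
6 days into Apr → Apr 6, 2056.

Apr 6, 2056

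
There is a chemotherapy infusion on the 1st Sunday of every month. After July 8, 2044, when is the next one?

July 2044 starts on a Friday, so its 1st Sunday is July 3, 2044 (2 days in).
That is not after July 8, 2044, so look at August 2044.
August 2044 starts on a Monday, so its 1st Sunday is August 7, 2044 (6 days in).

August 7, 2044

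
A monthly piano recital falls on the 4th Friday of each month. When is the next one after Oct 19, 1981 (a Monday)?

Oct 1981 starts on a Thursday; its first Friday is the 2nd, so the 4th Friday is the 23rd — Oct 23, 1981.
Oct 23, 1981 is after Oct 19, 1981, so that is the next one.

Oct 23, 1981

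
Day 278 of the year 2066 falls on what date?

January has 31 days (278 − 31 = 247 remain).
February has 28 days (247 − 28 = 219 remain).
March has 31 days (219 − 31 = 188 remain).
April has 30 days (188 − 30 = 158 remain).
May has 31 days (158 − 31 = 127 remain).
June has 30 days (127 − 30 = 97 remain).
July has 31 days (97 − 31 = 66 remain).
August has 31 days (66 − 31 = 35 remain).
September has 30 days (35 − 30 = 5 remain).
5 into October → October 5.

October 5, 2066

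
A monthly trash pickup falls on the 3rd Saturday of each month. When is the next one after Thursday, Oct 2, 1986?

Oct 18, 1986

Oct 1986 starts on a Wednesday; its first Saturday is the 4th, so the 3rd Saturday is the 18th — Oct 18, 1986.
Oct 18, 1986 is after Oct 2, 1986, so that is the next one.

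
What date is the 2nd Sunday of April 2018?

2018-04-08

The first Sunday of April 2018 is April 1.
The 2nd Sunday is 1 weeks later: 1 + 7 = 8.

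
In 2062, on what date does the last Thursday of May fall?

May 2062 begins on a Monday, so the first Thursday is May 4 (3 days later).
May 2062 has 31 days. Adding weeks: 4, 11, 18, 25 — the last one ≤ 31 is the 25th.

May 25, 2062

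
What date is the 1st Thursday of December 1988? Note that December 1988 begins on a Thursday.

December 1988 begins on a Thursday, so the first Thursday is December 1.

1988-12-01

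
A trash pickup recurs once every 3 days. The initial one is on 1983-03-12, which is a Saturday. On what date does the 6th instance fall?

The 6th occurrence is 5 intervals after the first: 5 × 3 = 15 days after 1983-03-12.
15 days later is 1983-03-27.

1983-03-27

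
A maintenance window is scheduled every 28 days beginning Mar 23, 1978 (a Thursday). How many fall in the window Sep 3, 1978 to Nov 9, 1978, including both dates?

Occurrences land 28·i days after Mar 23, 1978 for i = 0, 1, 2, …
Sep 3, 1978 is 164 days after the start; 164 ÷ 28 = 5 remainder 24; since the remainder is 24, round up to i = 6. First occurrence in the window: #7 on Sep 7, 1978 (6×28 = 168 days in).
Nov 9, 1978 is 231 days after the start; 231 ÷ 28 = 8 remainder 7. Last occurrence in the window: #9 on Nov 2, 1978.
Occurrences #7 through #9: 3 in total.

3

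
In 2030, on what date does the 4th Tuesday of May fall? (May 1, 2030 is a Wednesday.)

28 May 2030

May 2030 begins on a Wednesday, so the first Tuesday is May 7 (6 days later).
The 4th Tuesday is 3 weeks later: 7 + 21 = 28.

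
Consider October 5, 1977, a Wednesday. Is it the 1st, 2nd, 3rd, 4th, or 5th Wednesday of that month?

Day 5 falls in week ⌈5/7⌉ of the month.
Days 1–7 hold the 1st Wednesday, 8–14 the 2nd, 15–21 the 3rd, 22–28 the 4th, 29–31 the 5th.
5 is in the range for the 1st.

1st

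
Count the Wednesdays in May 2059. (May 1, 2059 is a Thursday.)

4

May 1, 2059 is a Thursday; the first Wednesday on or after it is May 7, 2059 (6 days later).
From May 7, 2059 to May 31, 2059 is 31 − 7 = 24 days.
24 ÷ 7 = 3 full weeks with remainder 3, so 3 more Wednesdays after the first → 4.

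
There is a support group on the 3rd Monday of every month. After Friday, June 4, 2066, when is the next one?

June 2066 starts on a Tuesday; its first Monday is the 7th, so the 3rd Monday is the 21st — June 21, 2066.
June 21, 2066 is after June 4, 2066, so that is the next one.

June 21, 2066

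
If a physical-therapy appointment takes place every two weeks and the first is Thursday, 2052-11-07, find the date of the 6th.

The 6th occurrence is 5 intervals after the first: 5 × 14 = 70 days after 2052-11-07.
November has 30 days — 23 days to the end of November leaves 47.
December has 31 days (16 left).
16 days into January → 2053-01-16.

2053-01-16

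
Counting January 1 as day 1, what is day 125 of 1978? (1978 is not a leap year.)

Jan has 31 days (125 − 31 = 94 remain).
Feb has 28 days (94 − 28 = 66 remain).
Mar has 31 days (66 − 31 = 35 remain).
Apr has 30 days (35 − 30 = 5 remain).
5 into May → May 5.

May 5, 1978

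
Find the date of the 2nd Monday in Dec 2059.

Dec 8, 2059

The first Monday of Dec 2059 is Dec 1.
The 2nd Monday is 1 weeks later: 1 + 7 = 8.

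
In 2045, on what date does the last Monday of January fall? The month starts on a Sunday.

January 2045 begins on a Sunday, so the first Monday is January 2 (1 day later).
January 2045 has 31 days. Adding weeks: 2, 9, 16, 23, 30 — the last one ≤ 31 is the 30th.

2045-01-30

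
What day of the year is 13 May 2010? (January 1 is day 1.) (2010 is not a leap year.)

Days in months before May: 31 + 28 + 31 + 30 = 120.
Plus 13 days into May → day 133.

133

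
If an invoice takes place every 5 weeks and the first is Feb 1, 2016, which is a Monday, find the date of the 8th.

Oct 3, 2016

The 8th occurrence is 7 intervals after the first: 7 × 35 = 245 days after Feb 1, 2016.
Feb has 29 days — 28 days to the end of Feb leaves 217.
Mar has 31 days (186 left).
Apr has 30 days (156 left).
May has 31 days (125 left).
Jun has 30 days (95 left).
Jul has 31 days (64 left).
Aug has 31 days (33 left).
Sep has 30 days (3 left).
3 days into Oct → Oct 3, 2016.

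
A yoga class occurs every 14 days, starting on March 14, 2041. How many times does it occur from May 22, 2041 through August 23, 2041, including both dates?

7

Occurrences land 14·i days after March 14, 2041 for i = 0, 1, 2, …
May 22, 2041 is 69 days after the start; 69 ÷ 14 = 4 remainder 13; since the remainder is 13, round up to i = 5. First occurrence in the window: #6 on May 23, 2041 (5×14 = 70 days in).
August 23, 2041 is 162 days after the start; 162 ÷ 14 = 11 remainder 8. Last occurrence in the window: #12 on August 15, 2041.
Occurrences #6 through #12: 7 in total.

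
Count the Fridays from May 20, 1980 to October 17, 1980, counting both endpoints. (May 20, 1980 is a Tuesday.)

May 20, 1980 is a Tuesday; the first Friday on or after it is May 23, 1980 (3 days later).
From May 23, 1980 to October 17, 1980: 8 + 30 + 31 + 31 + 30 + 17 = 147 days (rest of May, June, July, August, September, October).
147 ÷ 7 = 21 full weeks with remainder 0, so 21 more Fridays after the first → 22.

22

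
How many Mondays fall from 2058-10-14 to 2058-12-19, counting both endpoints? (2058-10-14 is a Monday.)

2058-10-14 is a Monday; the first Monday on or after it is 2058-10-14.
From 2058-10-14 to 2058-12-19: 17 + 30 + 19 = 66 days (rest of October, November, December).
66 ÷ 7 = 9 full weeks with remainder 3, so 9 more Mondays after the first → 10.

10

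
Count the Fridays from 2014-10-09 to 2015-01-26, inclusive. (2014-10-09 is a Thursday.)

16

2014-10-09 is a Thursday; the first Friday on or after it is 2014-10-10 (1 day later).
From 2014-10-10 to 2015-01-26: 21 + 30 + 31 + 26 = 108 days (rest of October, November, December, January).
108 ÷ 7 = 15 full weeks with remainder 3, so 15 more Fridays after the first → 16.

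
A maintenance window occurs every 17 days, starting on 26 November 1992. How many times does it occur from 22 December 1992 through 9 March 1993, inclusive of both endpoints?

5

Occurrences land 17·i days after 26 November 1992 for i = 0, 1, 2, …
22 December 1992 is 26 days after the start; 26 ÷ 17 = 1 remainder 9; since the remainder is 9, round up to i = 2. First occurrence in the window: #3 on 30 December 1992 (2×17 = 34 days in).
9 March 1993 is 103 days after the start; 103 ÷ 17 = 6 remainder 1. Last occurrence in the window: #7 on 8 March 1993.
Occurrences #3 through #7: 5 in total.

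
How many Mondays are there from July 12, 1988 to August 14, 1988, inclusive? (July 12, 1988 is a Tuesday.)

4

July 12, 1988 is a Tuesday; the first Monday on or after it is July 18, 1988 (6 days later).
From July 18, 1988 to August 14, 1988: 13 + 14 = 27 days (rest of July, August).
27 ÷ 7 = 3 full weeks with remainder 6, so 3 more Mondays after the first → 4.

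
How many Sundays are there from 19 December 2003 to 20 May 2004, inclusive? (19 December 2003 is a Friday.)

19 December 2003 is a Friday; the first Sunday on or after it is 21 December 2003 (2 days later).
From 21 December 2003 to 20 May 2004: 10 + 31 + 29 + 31 + 30 + 20 = 151 days (rest of December, January, February, March, April, May).
151 ÷ 7 = 21 full weeks with remainder 4, so 21 more Sundays after the first → 22.

22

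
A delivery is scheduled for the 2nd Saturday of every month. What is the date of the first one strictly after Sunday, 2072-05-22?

2072-06-11

May 2072 starts on a Sunday; its first Saturday is the 7th, so the 2nd Saturday is the 14th — 2072-05-14.
That is not after 2072-05-22, so look at June 2072.
June 2072 starts on a Wednesday; its first Saturday is the 4th, so the 2nd Saturday is the 11th — 2072-06-11.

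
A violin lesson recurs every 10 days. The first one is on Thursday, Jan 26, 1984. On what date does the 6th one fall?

Mar 16, 1984

The 6th occurrence is 5 intervals after the first: 5 × 10 = 50 days after Jan 26, 1984.
Jan has 31 days — 5 days to the end of Jan leaves 45.
Feb has 29 days (16 left).
16 days into Mar → Mar 16, 1984.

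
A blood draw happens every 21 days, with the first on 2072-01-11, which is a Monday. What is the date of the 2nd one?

2072-02-01

The 2nd occurrence is 1 interval after the first: 1 × 21 = 21 days after 2072-01-11.
January has 31 days — 20 days to the end of January leaves 1.
1 day into February → 2072-02-01.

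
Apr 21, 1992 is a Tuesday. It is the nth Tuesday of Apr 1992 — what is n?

3rd

Day 21 falls in week ⌈21/7⌉ of the month.
Days 1–7 hold the 1st Tuesday, 8–14 the 2nd, 15–21 the 3rd, 22–28 the 4th, 29–31 the 5th.
21 is in the range for the 3rd.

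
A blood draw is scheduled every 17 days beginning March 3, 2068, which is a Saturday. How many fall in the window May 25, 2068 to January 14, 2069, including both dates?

Occurrences land 17·i days after March 3, 2068 for i = 0, 1, 2, …
May 25, 2068 is 83 days after the start; 83 ÷ 17 = 4 remainder 15; since the remainder is 15, round up to i = 5. First occurrence in the window: #6 on May 27, 2068 (5×17 = 85 days in).
January 14, 2069 is 317 days after the start; 317 ÷ 17 = 18 remainder 11. Last occurrence in the window: #19 on January 3, 2069.
Occurrences #6 through #19: 14 in total.

14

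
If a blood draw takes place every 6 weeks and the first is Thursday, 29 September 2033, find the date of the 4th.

2 February 2034

The 4th occurrence is 3 intervals after the first: 3 × 42 = 126 days after 29 September 2033.
September has 30 days — 1 day to the end of September leaves 125.
October has 31 days (94 left).
November has 30 days (64 left).
December has 31 days (33 left).
January has 31 days (2 left).
2 days into February → 2 February 2034.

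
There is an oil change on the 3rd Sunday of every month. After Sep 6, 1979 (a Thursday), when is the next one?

Sep 1979 starts on a Saturday; its first Sunday is the 2nd, so the 3rd Sunday is the 16th — Sep 16, 1979.
Sep 16, 1979 is after Sep 6, 1979, so that is the next one.

Sep 16, 1979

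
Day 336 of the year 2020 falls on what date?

Dec 1, 2020

Jan has 31 days (336 − 31 = 305 remain).
Feb has 29 days (305 − 29 = 276 remain).
Mar has 31 days (276 − 31 = 245 remain).
Apr has 30 days (245 − 30 = 215 remain).
May has 31 days (215 − 31 = 184 remain).
Jun has 30 days (184 − 30 = 154 remain).
Jul has 31 days (154 − 31 = 123 remain).
Aug has 31 days (123 − 31 = 92 remain).
Sep has 30 days (92 − 30 = 62 remain).
Oct has 31 days (62 − 31 = 31 remain).
Nov has 30 days (31 − 30 = 1 remain).
1 into Dec → Dec 1.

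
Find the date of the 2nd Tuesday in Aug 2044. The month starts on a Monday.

Aug 2044 begins on a Monday, so the first Tuesday is Aug 2 (1 day later).
The 2nd Tuesday is 1 weeks later: 2 + 7 = 9.

Aug 9, 2044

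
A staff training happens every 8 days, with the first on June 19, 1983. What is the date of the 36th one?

March 25, 1984

The 36th occurrence is 35 intervals after the first: 35 × 8 = 280 days after June 19, 1983.
June has 30 days — 11 days to the end of June leaves 269.
July has 31 days (238 left).
August has 31 days (207 left).
September has 30 days (177 left).
October has 31 days (146 left).
November has 30 days (116 left).
December has 31 days (85 left).
January has 31 days (54 left).
February has 29 days (25 left).
25 days into March → March 25, 1984.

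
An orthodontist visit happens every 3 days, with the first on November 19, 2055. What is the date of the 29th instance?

February 11, 2056

The 29th occurrence is 28 intervals after the first: 28 × 3 = 84 days after November 19, 2055.
November has 30 days — 11 days to the end of November leaves 73.
December has 31 days (42 left).
January has 31 days (11 left).
11 days into February → February 11, 2056.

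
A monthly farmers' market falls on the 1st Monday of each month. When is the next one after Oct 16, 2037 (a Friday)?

Nov 2, 2037

Oct 2037 starts on a Thursday, so its 1st Monday is Oct 5, 2037 (4 days in).
That is not after Oct 16, 2037, so look at Nov 2037.
Nov 2037 starts on a Sunday, so its 1st Monday is Nov 2, 2037 (1 day in).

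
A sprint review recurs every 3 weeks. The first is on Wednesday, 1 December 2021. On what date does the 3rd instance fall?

The 3rd occurrence is 2 intervals after the first: 2 × 21 = 42 days after 1 December 2021.
December has 31 days — 30 days to the end of December leaves 12.
12 days into January → 12 January 2022.

12 January 2022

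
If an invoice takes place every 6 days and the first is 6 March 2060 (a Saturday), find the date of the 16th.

4 June 2060

The 16th occurrence is 15 intervals after the first: 15 × 6 = 90 days after 6 March 2060.
March has 31 days — 25 days to the end of March leaves 65.
April has 30 days (35 left).
May has 31 days (4 left).
4 days into June → 4 June 2060.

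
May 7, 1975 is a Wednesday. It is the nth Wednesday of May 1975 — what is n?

1st

Day 7 falls in week ⌈7/7⌉ of the month.
Days 1–7 hold the 1st Wednesday, 8–14 the 2nd, 15–21 the 3rd, 22–28 the 4th, 29–31 the 5th.
7 is in the range for the 1st.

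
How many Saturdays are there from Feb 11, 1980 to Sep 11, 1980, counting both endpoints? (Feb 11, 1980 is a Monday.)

Feb 11, 1980 is a Monday; the first Saturday on or after it is Feb 16, 1980 (5 days later).
From Feb 16, 1980 to Sep 11, 1980: 13 + 31 + 30 + 31 + 30 + 31 + 31 + 11 = 208 days (rest of Feb, Mar, Apr, May, Jun, Jul, Aug, Sep).
208 ÷ 7 = 29 full weeks with remainder 5, so 29 more Saturdays after the first → 30.

30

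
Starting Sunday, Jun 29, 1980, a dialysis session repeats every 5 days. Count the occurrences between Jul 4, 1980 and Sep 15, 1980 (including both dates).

15

Occurrences land 5·i days after Jun 29, 1980 for i = 0, 1, 2, …
Jul 4, 1980 is 5 days after the start; 5 ÷ 5 = 1 remainder 0. First occurrence in the window: #2 on Jul 4, 1980 (1×5 = 5 days in).
Sep 15, 1980 is 78 days after the start; 78 ÷ 5 = 15 remainder 3. Last occurrence in the window: #16 on Sep 12, 1980.
Occurrences #2 through #16: 15 in total.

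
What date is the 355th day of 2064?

January has 31 days (355 − 31 = 324 remain).
February has 29 days (324 − 29 = 295 remain).
March has 31 days (295 − 31 = 264 remain).
April has 30 days (264 − 30 = 234 remain).
May has 31 days (234 − 31 = 203 remain).
June has 30 days (203 − 30 = 173 remain).
July has 31 days (173 − 31 = 142 remain).
August has 31 days (142 − 31 = 111 remain).
September has 30 days (111 − 30 = 81 remain).
October has 31 days (81 − 31 = 50 remain).
November has 30 days (50 − 30 = 20 remain).
20 into December → December 20.

20 December 2064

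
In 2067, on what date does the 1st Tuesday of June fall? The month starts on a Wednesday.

June 2067 begins on a Wednesday, so the first Tuesday is June 7 (6 days later).

June 7, 2067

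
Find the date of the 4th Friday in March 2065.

March 27, 2065

March 2065 begins on a Sunday, so the first Friday is March 6 (5 days later).
The 4th Friday is 3 weeks later: 6 + 21 = 27.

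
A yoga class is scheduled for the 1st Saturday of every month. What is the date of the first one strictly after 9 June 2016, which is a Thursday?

June 2016 starts on a Wednesday, so its 1st Saturday is 4 June 2016 (3 days in).
That is not after 9 June 2016, so look at July 2016.
July 2016 starts on a Friday, so its 1st Saturday is 2 July 2016 (1 day in).

2 July 2016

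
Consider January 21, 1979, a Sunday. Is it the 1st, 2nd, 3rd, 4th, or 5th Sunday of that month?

3rd

Day 21 falls in week ⌈21/7⌉ of the month.
Days 1–7 hold the 1st Sunday, 8–14 the 2nd, 15–21 the 3rd, 22–28 the 4th, 29–31 the 5th.
21 is in the range for the 3rd.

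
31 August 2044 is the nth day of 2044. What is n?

Days in months before August: 31 + 29 + 31 + 30 + 31 + 30 + 31 = 213.
Plus 31 days into August → day 244.

244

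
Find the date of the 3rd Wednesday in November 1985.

The first Wednesday of November 1985 is November 6.
The 3rd Wednesday is 2 weeks later: 6 + 14 = 20.

November 20, 1985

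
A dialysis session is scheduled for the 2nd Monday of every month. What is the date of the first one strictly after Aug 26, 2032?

Aug 2032 starts on a Sunday; its first Monday is the 2nd, so the 2nd Monday is the 9th — Aug 9, 2032.
That is not after Aug 26, 2032, so look at Sep 2032.
Sep 2032 starts on a Wednesday; its first Monday is the 6th, so the 2nd Monday is the 13th — Sep 13, 2032.

Sep 13, 2032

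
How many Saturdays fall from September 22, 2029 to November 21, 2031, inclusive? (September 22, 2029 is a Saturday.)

September 22, 2029 is a Saturday; the first Saturday on or after it is September 22, 2029.
From September 22, 2029 to November 21, 2031: 100 + 365 + 325 = 790 days (rest of 2029, 2030, to November 21, 2031 in 2031).
790 ÷ 7 = 112 full weeks with remainder 6, so 112 more Saturdays after the first → 113.

113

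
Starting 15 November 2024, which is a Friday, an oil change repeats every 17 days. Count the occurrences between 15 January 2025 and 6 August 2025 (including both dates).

Occurrences land 17·i days after 15 November 2024 for i = 0, 1, 2, …
15 January 2025 is 61 days after the start; 61 ÷ 17 = 3 remainder 10; since the remainder is 10, round up to i = 4. First occurrence in the window: #5 on 22 January 2025 (4×17 = 68 days in).
6 August 2025 is 264 days after the start; 264 ÷ 17 = 15 remainder 9. Last occurrence in the window: #16 on 28 July 2025.
Occurrences #5 through #16: 12 in total.

12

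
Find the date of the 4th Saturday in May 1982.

The first Saturday of May 1982 is May 1.
The 4th Saturday is 3 weeks later: 1 + 21 = 22.

1982-05-22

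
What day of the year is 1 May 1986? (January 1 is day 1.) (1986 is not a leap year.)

Days in months before May: 31 + 28 + 31 + 30 = 120.
Plus 1 day into May → day 121.

121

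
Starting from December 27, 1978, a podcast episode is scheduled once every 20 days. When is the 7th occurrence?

The 7th occurrence is 6 intervals after the first: 6 × 20 = 120 days after December 27, 1978.
December has 31 days — 4 days to the end of December leaves 116.
January has 31 days (85 left).
February has 28 days (57 left).
March has 31 days (26 left).
26 days into April → April 26, 1979.

April 26, 1979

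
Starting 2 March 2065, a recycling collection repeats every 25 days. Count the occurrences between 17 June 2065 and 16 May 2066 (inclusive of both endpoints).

Occurrences land 25·i days after 2 March 2065 for i = 0, 1, 2, …
17 June 2065 is 107 days after the start; 107 ÷ 25 = 4 remainder 7; since the remainder is 7, round up to i = 5. First occurrence in the window: #6 on 5 July 2065 (5×25 = 125 days in).
16 May 2066 is 440 days after the start; 440 ÷ 25 = 17 remainder 15. Last occurrence in the window: #18 on 1 May 2066.
Occurrences #6 through #18: 13 in total.

13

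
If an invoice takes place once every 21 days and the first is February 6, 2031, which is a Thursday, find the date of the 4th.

The 4th occurrence is 3 intervals after the first: 3 × 21 = 63 days after February 6, 2031.
February has 28 days — 22 days to the end of February leaves 41.
March has 31 days (10 left).
10 days into April → April 10, 2031.

April 10, 2031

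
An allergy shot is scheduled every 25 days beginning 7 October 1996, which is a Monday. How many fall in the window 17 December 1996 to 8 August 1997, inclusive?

Occurrences land 25·i days after 7 October 1996 for i = 0, 1, 2, …
17 December 1996 is 71 days after the start; 71 ÷ 25 = 2 remainder 21; since the remainder is 21, round up to i = 3. First occurrence in the window: #4 on 21 December 1996 (3×25 = 75 days in).
8 August 1997 is 305 days after the start; 305 ÷ 25 = 12 remainder 5. Last occurrence in the window: #13 on 3 August 1997.
Occurrences #4 through #13: 10 in total.

10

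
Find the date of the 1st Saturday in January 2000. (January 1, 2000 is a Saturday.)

2000-01-01

January 2000 begins on a Saturday, so the first Saturday is January 1.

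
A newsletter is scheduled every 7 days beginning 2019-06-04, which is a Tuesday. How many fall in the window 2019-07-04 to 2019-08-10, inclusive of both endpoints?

Occurrences land 7·i days after 2019-06-04 for i = 0, 1, 2, …
2019-07-04 is 30 days after the start; 30 ÷ 7 = 4 remainder 2; since the remainder is 2, round up to i = 5. First occurrence in the window: #6 on 2019-07-09 (5×7 = 35 days in).
2019-08-10 is 67 days after the start; 67 ÷ 7 = 9 remainder 4. Last occurrence in the window: #10 on 2019-08-06.
Occurrences #6 through #10: 5 in total.

5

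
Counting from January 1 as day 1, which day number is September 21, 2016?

265

Days in months before September: 31 + 29 + 31 + 30 + 31 + 30 + 31 + 31 = 244.
Plus 21 days into September → day 265.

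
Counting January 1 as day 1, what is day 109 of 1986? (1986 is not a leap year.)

19 April 1986

January has 31 days (109 − 31 = 78 remain).
February has 28 days (78 − 28 = 50 remain).
March has 31 days (50 − 31 = 19 remain).
19 into April → April 19.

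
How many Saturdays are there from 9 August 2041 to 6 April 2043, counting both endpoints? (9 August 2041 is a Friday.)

87

9 August 2041 is a Friday; the first Saturday on or after it is 10 August 2041 (1 day later).
From 10 August 2041 to 6 April 2043: 143 + 365 + 96 = 604 days (rest of 2041, 2042, to 6 April 2043 in 2043).
604 ÷ 7 = 86 full weeks with remainder 2, so 86 more Saturdays after the first → 87.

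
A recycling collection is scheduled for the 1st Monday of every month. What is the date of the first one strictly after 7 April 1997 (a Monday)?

5 May 1997

April 1997 starts on a Tuesday, so its 1st Monday is 7 April 1997 (6 days in).
That is not after 7 April 1997, so look at May 1997.
May 1997 starts on a Thursday, so its 1st Monday is 5 May 1997 (4 days in).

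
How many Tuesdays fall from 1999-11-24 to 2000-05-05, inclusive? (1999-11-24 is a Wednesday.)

23

1999-11-24 is a Wednesday; the first Tuesday on or after it is 1999-11-30 (6 days later).
From 1999-11-30 to 2000-05-05: 0 + 31 + 31 + 29 + 31 + 30 + 5 = 157 days (rest of November, December, January, February, March, April, May).
157 ÷ 7 = 22 full weeks with remainder 3, so 22 more Tuesdays after the first → 23.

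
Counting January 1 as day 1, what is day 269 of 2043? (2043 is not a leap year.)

January has 31 days (269 − 31 = 238 remain).
February has 28 days (238 − 28 = 210 remain).
March has 31 days (210 − 31 = 179 remain).
April has 30 days (179 − 30 = 149 remain).
May has 31 days (149 − 31 = 118 remain).
June has 30 days (118 − 30 = 88 remain).
July has 31 days (88 − 31 = 57 remain).
August has 31 days (57 − 31 = 26 remain).
26 into September → September 26.

September 26, 2043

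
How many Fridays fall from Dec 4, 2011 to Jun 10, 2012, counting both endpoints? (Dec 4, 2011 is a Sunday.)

27

Dec 4, 2011 is a Sunday; the first Friday on or after it is Dec 9, 2011 (5 days later).
From Dec 9, 2011 to Jun 10, 2012: 22 + 31 + 29 + 31 + 30 + 31 + 10 = 184 days (rest of Dec, Jan, Feb, Mar, Apr, May, Jun).
184 ÷ 7 = 26 full weeks with remainder 2, so 26 more Fridays after the first → 27.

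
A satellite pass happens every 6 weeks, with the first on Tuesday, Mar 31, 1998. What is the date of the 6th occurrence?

The 6th occurrence is 5 intervals after the first: 5 × 42 = 210 days after Mar 31, 1998.
Mar has 31 days — 0 days to the end of Mar leaves 210.
Apr has 30 days (180 left).
May has 31 days (149 left).
Jun has 30 days (119 left).
Jul has 31 days (88 left).
Aug has 31 days (57 left).
Sep has 30 days (27 left).
27 days into Oct → Oct 27, 1998.

Oct 27, 1998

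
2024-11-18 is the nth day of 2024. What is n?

323

Days in months before November: 31 + 29 + 31 + 30 + 31 + 30 + 31 + 31 + 30 + 31 = 305.
Plus 18 days into November → day 323.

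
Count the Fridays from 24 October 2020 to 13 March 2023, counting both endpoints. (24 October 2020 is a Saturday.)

24 October 2020 is a Saturday; the first Friday on or after it is 30 October 2020 (6 days later).
From 30 October 2020 to 13 March 2023: 62 + 365 + 365 + 72 = 864 days (rest of 2020, 2021, 2022, to 13 March 2023 in 2023).
864 ÷ 7 = 123 full weeks with remainder 3, so 123 more Fridays after the first → 124.

124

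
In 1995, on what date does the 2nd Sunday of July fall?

July 1995 begins on a Saturday, so the first Sunday is July 2 (1 day later).
The 2nd Sunday is 1 weeks later: 2 + 7 = 9.

1995-07-09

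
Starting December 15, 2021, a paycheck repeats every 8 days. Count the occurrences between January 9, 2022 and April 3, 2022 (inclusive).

Occurrences land 8·i days after December 15, 2021 for i = 0, 1, 2, …
January 9, 2022 is 25 days after the start; 25 ÷ 8 = 3 remainder 1; since the remainder is 1, round up to i = 4. First occurrence in the window: #5 on January 16, 2022 (4×8 = 32 days in).
April 3, 2022 is 109 days after the start; 109 ÷ 8 = 13 remainder 5. Last occurrence in the window: #14 on March 29, 2022.
Occurrences #5 through #14: 10 in total.

10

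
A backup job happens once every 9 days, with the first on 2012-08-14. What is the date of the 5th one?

2012-09-19

The 5th occurrence is 4 intervals after the first: 4 × 9 = 36 days after 2012-08-14.
August has 31 days — 17 days to the end of August leaves 19.
19 days into September → 2012-09-19.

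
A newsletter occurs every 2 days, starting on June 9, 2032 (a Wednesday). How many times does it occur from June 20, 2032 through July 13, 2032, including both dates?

12

Occurrences land 2·i days after June 9, 2032 for i = 0, 1, 2, …
June 20, 2032 is 11 days after the start; 11 ÷ 2 = 5 remainder 1; since the remainder is 1, round up to i = 6. First occurrence in the window: #7 on June 21, 2032 (6×2 = 12 days in).
July 13, 2032 is 34 days after the start; 34 ÷ 2 = 17 remainder 0. Last occurrence in the window: #18 on July 13, 2032.
Occurrences #7 through #18: 12 in total.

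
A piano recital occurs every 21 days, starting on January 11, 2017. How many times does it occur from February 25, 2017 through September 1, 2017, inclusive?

Occurrences land 21·i days after January 11, 2017 for i = 0, 1, 2, …
February 25, 2017 is 45 days after the start; 45 ÷ 21 = 2 remainder 3; since the remainder is 3, round up to i = 3. First occurrence in the window: #4 on March 15, 2017 (3×21 = 63 days in).
September 1, 2017 is 233 days after the start; 233 ÷ 21 = 11 remainder 2. Last occurrence in the window: #12 on August 30, 2017.
Occurrences #4 through #12: 9 in total.

9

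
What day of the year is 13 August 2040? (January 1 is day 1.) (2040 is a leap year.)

226

Days in months before August: 31 + 29 + 31 + 30 + 31 + 30 + 31 = 213.
Plus 13 days into August → day 226.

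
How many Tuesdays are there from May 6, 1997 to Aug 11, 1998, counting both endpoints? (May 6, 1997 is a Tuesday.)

67

May 6, 1997 is a Tuesday; the first Tuesday on or after it is May 6, 1997.
From May 6, 1997 to Aug 11, 1998: 239 + 223 = 462 days (rest of 1997, to Aug 11, 1998 in 1998).
462 ÷ 7 = 66 full weeks with remainder 0, so 66 more Tuesdays after the first → 67.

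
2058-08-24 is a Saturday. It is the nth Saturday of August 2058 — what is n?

Day 24 falls in week ⌈24/7⌉ of the month.
Days 1–7 hold the 1st Saturday, 8–14 the 2nd, 15–21 the 3rd, 22–28 the 4th, 29–31 the 5th.
24 is in the range for the 4th.

4th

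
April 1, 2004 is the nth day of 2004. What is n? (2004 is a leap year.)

Days in months before April: 31 + 29 + 31 = 91.
Plus 1 day into April → day 92.

92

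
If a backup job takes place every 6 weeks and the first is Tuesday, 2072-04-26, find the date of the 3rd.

2072-07-19

The 3rd occurrence is 2 intervals after the first: 2 × 42 = 84 days after 2072-04-26.
April has 30 days — 4 days to the end of April leaves 80.
May has 31 days (49 left).
June has 30 days (19 left).
19 days into July → 2072-07-19.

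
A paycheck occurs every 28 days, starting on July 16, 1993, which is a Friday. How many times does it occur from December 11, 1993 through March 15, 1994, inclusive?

Occurrences land 28·i days after July 16, 1993 for i = 0, 1, 2, …
December 11, 1993 is 148 days after the start; 148 ÷ 28 = 5 remainder 8; since the remainder is 8, round up to i = 6. First occurrence in the window: #7 on December 31, 1993 (6×28 = 168 days in).
March 15, 1994 is 242 days after the start; 242 ÷ 28 = 8 remainder 18. Last occurrence in the window: #9 on February 25, 1994.
Occurrences #7 through #9: 3 in total.

3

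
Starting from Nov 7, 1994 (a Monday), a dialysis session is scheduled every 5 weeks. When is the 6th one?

The 6th occurrence is 5 intervals after the first: 5 × 35 = 175 days after Nov 7, 1994.
Nov has 30 days — 23 days to the end of Nov leaves 152.
Dec has 31 days (121 left).
Jan has 31 days (90 left).
Feb has 28 days (62 left).
Mar has 31 days (31 left).
Apr has 30 days (1 left).
1 day into May → May 1, 1995.

May 1, 1995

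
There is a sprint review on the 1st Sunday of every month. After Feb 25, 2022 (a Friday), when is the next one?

Feb 2022 starts on a Tuesday, so its 1st Sunday is Feb 6, 2022 (5 days in).
That is not after Feb 25, 2022, so look at Mar 2022.
Mar 2022 starts on a Tuesday, so its 1st Sunday is Mar 6, 2022 (5 days in).

Mar 6, 2022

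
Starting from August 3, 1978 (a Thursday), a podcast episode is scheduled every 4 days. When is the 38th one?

December 29, 1978

The 38th occurrence is 37 intervals after the first: 37 × 4 = 148 days after August 3, 1978.
August has 31 days — 28 days to the end of August leaves 120.
September has 30 days (90 left).
October has 31 days (59 left).
November has 30 days (29 left).
29 days into December → December 29, 1978.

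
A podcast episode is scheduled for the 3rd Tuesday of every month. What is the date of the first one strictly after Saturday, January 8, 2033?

January 18, 2033

January 2033 starts on a Saturday; its first Tuesday is the 4th, so the 3rd Tuesday is the 18th — January 18, 2033.
January 18, 2033 is after January 8, 2033, so that is the next one.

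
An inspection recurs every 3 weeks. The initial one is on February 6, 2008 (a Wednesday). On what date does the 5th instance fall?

The 5th occurrence is 4 intervals after the first: 4 × 21 = 84 days after February 6, 2008.
February has 29 days — 23 days to the end of February leaves 61.
March has 31 days (30 left).
30 days into April → April 30, 2008.

April 30, 2008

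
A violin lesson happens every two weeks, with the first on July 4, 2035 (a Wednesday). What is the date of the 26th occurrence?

The 26th occurrence is 25 intervals after the first: 25 × 14 = 350 days after July 4, 2035.
July has 31 days — 27 days to the end of July leaves 323.
August has 31 days (292 left).
September has 30 days (262 left).
October has 31 days (231 left).
November has 30 days (201 left).
December has 31 days (170 left).
January has 31 days (139 left).
February has 29 days (110 left).
March has 31 days (79 left).
April has 30 days (49 left).
May has 31 days (18 left).
18 days into June → June 18, 2036.

June 18, 2036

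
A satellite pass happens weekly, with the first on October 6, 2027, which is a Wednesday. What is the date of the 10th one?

The 10th occurrence is 9 intervals after the first: 9 × 7 = 63 days after October 6, 2027.
October has 31 days — 25 days to the end of October leaves 38.
November has 30 days (8 left).
8 days into December → December 8, 2027.

December 8, 2027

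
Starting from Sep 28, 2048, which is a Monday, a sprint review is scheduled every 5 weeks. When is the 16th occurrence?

Mar 7, 2050

The 16th occurrence is 15 intervals after the first: 15 × 35 = 525 days after Sep 28, 2048.
Sep has 30 days — 2 days to the end of Sep leaves 523.
From end of Sep to end of 2048 is 92 days (431 left).
2049 has 365 days (66 left).
Jan has 31 days (35 left).
Feb has 28 days (7 left).
7 days into Mar → Mar 7, 2050.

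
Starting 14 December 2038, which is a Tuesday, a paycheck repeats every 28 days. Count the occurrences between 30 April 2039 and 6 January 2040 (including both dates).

Occurrences land 28·i days after 14 December 2038 for i = 0, 1, 2, …
30 April 2039 is 137 days after the start; 137 ÷ 28 = 4 remainder 25; since the remainder is 25, round up to i = 5. First occurrence in the window: #6 on 3 May 2039 (5×28 = 140 days in).
6 January 2040 is 388 days after the start; 388 ÷ 28 = 13 remainder 24. Last occurrence in the window: #14 on 13 December 2039.
Occurrences #6 through #14: 9 in total.

9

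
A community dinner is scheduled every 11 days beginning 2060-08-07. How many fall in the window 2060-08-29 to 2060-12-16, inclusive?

10

Occurrences land 11·i days after 2060-08-07 for i = 0, 1, 2, …
2060-08-29 is 22 days after the start; 22 ÷ 11 = 2 remainder 0. First occurrence in the window: #3 on 2060-08-29 (2×11 = 22 days in).
2060-12-16 is 131 days after the start; 131 ÷ 11 = 11 remainder 10. Last occurrence in the window: #12 on 2060-12-06.
Occurrences #3 through #12: 10 in total.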